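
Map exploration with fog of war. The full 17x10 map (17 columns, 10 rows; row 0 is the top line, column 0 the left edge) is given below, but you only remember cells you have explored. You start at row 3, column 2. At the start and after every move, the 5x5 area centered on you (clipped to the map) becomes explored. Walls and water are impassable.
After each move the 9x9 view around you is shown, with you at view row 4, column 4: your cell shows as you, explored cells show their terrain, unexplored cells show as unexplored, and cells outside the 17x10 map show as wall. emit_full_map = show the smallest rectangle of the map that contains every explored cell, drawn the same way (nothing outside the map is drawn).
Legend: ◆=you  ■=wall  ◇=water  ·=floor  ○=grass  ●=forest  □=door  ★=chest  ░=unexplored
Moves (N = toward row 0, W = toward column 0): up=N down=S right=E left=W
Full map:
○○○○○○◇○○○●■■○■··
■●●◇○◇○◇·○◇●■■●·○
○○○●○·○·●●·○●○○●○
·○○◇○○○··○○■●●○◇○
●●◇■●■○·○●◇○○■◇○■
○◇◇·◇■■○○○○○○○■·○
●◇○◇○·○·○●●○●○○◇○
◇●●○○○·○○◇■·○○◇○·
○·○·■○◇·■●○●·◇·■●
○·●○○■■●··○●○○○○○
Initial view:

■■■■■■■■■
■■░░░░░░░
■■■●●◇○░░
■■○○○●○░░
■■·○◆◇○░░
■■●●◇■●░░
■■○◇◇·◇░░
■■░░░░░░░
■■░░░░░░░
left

■■■■■■■■■
■■■░░░░░░
■■■■●●◇○░
■■■○○○●○░
■■■·◆○◇○░
■■■●●◇■●░
■■■○◇◇·◇░
■■■░░░░░░
■■■░░░░░░

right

■■■■■■■■■
■■░░░░░░░
■■■●●◇○░░
■■○○○●○░░
■■·○◆◇○░░
■■●●◇■●░░
■■○◇◇·◇░░
■■░░░░░░░
■■░░░░░░░

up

■■■■■■■■■
■■■■■■■■■
■■○○○○○░░
■■■●●◇○░░
■■○○◆●○░░
■■·○○◇○░░
■■●●◇■●░░
■■○◇◇·◇░░
■■░░░░░░░

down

■■■■■■■■■
■■○○○○○░░
■■■●●◇○░░
■■○○○●○░░
■■·○◆◇○░░
■■●●◇■●░░
■■○◇◇·◇░░
■■░░░░░░░
■■░░░░░░░

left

■■■■■■■■■
■■■○○○○○░
■■■■●●◇○░
■■■○○○●○░
■■■·◆○◇○░
■■■●●◇■●░
■■■○◇◇·◇░
■■■░░░░░░
■■■░░░░░░

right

■■■■■■■■■
■■○○○○○░░
■■■●●◇○░░
■■○○○●○░░
■■·○◆◇○░░
■■●●◇■●░░
■■○◇◇·◇░░
■■░░░░░░░
■■░░░░░░░

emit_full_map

○○○○○
■●●◇○
○○○●○
·○◆◇○
●●◇■●
○◇◇·◇

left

■■■■■■■■■
■■■○○○○○░
■■■■●●◇○░
■■■○○○●○░
■■■·◆○◇○░
■■■●●◇■●░
■■■○◇◇·◇░
■■■░░░░░░
■■■░░░░░░

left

■■■■■■■■■
■■■■○○○○○
■■■■■●●◇○
■■■■○○○●○
■■■■◆○○◇○
■■■■●●◇■●
■■■■○◇◇·◇
■■■■░░░░░
■■■■░░░░░

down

■■■■○○○○○
■■■■■●●◇○
■■■■○○○●○
■■■■·○○◇○
■■■■◆●◇■●
■■■■○◇◇·◇
■■■■●◇○░░
■■■■░░░░░
■■■■░░░░░

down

■■■■■●●◇○
■■■■○○○●○
■■■■·○○◇○
■■■■●●◇■●
■■■■◆◇◇·◇
■■■■●◇○░░
■■■■◇●●░░
■■■■░░░░░
■■■■░░░░░

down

■■■■○○○●○
■■■■·○○◇○
■■■■●●◇■●
■■■■○◇◇·◇
■■■■◆◇○░░
■■■■◇●●░░
■■■■○·○░░
■■■■░░░░░
■■■■■■■■■

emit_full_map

○○○○○
■●●◇○
○○○●○
·○○◇○
●●◇■●
○◇◇·◇
◆◇○░░
◇●●░░
○·○░░


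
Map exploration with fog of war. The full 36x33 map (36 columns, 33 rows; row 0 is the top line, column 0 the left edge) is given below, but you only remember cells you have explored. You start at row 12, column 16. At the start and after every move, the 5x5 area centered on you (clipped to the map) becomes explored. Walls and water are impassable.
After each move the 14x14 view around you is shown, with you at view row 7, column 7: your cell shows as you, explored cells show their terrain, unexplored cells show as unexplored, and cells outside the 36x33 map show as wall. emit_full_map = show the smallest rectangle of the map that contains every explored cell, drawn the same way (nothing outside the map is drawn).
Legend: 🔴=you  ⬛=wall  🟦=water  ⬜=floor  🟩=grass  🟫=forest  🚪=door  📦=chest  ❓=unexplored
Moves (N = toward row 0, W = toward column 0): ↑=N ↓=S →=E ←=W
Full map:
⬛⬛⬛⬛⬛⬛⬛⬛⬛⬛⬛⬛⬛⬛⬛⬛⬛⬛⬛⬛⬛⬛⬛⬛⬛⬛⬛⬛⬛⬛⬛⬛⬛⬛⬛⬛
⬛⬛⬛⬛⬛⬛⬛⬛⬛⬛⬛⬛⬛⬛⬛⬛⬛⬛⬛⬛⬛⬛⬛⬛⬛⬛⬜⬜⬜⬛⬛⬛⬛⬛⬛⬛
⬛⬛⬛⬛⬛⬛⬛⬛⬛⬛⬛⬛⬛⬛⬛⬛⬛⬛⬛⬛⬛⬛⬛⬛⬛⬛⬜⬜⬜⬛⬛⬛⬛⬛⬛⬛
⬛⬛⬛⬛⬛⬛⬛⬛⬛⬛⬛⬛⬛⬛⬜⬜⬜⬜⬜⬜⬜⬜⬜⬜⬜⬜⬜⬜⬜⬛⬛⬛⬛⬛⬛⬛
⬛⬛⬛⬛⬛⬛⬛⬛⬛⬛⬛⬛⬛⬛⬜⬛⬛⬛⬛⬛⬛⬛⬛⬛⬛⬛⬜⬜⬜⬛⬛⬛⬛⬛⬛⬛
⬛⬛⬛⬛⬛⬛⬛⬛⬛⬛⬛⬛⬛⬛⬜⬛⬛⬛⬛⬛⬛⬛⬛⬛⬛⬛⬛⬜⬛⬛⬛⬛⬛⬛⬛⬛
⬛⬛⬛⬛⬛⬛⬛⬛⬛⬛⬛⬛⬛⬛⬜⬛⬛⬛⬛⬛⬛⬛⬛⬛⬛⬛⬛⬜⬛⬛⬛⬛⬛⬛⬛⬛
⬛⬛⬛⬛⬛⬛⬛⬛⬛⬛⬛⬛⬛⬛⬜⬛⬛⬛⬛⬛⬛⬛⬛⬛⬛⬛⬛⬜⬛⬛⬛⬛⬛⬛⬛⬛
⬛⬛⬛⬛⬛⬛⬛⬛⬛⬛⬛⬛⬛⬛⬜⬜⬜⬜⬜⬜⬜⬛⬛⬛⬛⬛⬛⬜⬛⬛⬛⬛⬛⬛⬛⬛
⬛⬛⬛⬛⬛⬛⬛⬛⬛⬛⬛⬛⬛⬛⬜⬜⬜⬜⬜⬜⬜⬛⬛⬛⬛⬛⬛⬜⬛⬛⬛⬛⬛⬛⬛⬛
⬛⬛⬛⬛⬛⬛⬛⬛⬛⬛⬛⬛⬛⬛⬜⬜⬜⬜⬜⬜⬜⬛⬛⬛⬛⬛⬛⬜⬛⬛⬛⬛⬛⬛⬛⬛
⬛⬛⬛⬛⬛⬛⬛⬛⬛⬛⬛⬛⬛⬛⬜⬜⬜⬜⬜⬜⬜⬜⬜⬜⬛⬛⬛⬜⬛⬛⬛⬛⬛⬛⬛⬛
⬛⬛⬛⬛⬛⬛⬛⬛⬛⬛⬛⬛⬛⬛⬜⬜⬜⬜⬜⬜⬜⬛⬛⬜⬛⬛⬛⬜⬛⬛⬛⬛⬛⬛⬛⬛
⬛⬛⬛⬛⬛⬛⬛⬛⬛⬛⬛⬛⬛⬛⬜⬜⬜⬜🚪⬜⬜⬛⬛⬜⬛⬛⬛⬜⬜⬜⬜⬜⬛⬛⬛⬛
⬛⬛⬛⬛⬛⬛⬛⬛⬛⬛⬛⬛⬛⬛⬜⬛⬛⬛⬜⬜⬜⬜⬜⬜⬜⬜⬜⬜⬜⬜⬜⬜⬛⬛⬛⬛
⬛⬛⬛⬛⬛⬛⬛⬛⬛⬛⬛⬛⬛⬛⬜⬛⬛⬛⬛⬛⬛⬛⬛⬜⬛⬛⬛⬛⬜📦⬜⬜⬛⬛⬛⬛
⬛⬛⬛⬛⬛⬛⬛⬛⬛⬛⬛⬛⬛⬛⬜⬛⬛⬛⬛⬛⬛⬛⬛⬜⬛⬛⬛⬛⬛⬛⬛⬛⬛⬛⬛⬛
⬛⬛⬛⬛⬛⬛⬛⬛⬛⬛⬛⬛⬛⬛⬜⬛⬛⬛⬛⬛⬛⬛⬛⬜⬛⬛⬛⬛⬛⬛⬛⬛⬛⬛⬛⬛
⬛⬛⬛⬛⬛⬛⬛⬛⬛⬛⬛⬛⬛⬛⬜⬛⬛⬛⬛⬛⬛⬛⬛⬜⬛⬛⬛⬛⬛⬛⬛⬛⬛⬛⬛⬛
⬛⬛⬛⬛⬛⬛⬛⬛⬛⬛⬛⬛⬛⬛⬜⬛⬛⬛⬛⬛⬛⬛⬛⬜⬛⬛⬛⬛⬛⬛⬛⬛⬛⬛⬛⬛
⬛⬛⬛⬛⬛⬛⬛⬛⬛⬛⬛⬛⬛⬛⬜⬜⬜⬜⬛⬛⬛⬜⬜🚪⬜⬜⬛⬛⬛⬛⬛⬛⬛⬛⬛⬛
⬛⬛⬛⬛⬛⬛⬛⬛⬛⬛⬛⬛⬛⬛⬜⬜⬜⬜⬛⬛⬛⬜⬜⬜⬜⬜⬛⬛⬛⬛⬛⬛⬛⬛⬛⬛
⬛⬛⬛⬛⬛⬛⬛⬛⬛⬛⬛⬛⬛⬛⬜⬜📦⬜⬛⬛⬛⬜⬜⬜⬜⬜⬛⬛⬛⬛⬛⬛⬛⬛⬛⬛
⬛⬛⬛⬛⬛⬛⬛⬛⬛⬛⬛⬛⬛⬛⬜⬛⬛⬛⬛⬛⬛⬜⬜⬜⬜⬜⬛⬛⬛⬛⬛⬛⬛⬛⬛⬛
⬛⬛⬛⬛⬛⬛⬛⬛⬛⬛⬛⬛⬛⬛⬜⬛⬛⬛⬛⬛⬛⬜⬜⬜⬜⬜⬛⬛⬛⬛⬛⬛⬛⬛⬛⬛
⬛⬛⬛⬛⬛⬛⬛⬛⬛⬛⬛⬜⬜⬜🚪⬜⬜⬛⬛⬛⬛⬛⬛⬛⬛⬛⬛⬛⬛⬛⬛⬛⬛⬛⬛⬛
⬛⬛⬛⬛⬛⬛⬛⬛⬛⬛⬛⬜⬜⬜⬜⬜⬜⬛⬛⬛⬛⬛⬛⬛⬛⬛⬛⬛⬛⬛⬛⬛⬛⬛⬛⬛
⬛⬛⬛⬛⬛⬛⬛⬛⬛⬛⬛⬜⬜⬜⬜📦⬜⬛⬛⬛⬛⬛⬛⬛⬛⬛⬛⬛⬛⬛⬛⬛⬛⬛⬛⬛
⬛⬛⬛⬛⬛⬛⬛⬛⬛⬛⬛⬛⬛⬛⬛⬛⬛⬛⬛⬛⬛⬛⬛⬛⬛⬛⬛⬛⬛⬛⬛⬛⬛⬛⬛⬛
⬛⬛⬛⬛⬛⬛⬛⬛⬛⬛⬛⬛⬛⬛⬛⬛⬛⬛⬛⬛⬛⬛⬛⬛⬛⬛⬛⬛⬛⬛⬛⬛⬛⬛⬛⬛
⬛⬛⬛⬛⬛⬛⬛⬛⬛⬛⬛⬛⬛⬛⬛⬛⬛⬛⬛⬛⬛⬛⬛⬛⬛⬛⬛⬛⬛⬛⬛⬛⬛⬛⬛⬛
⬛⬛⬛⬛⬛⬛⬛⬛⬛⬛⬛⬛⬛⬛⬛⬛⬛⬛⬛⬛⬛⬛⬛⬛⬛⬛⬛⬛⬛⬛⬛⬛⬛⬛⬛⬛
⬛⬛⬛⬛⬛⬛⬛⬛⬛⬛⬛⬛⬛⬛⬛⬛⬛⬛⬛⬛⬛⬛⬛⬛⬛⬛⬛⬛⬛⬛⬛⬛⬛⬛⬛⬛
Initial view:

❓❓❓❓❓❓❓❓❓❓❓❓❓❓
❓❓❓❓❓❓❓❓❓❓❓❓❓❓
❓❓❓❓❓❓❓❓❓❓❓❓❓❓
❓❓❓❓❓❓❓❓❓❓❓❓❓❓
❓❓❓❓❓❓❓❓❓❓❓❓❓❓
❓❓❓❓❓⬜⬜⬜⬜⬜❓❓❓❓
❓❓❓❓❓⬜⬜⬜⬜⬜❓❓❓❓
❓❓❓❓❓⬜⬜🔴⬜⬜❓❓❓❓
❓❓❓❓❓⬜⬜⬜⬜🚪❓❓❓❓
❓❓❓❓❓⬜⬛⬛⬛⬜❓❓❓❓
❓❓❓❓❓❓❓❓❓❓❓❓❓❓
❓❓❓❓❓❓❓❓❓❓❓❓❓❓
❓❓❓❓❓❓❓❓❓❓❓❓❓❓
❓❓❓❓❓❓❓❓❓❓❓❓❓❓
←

❓❓❓❓❓❓❓❓❓❓❓❓❓❓
❓❓❓❓❓❓❓❓❓❓❓❓❓❓
❓❓❓❓❓❓❓❓❓❓❓❓❓❓
❓❓❓❓❓❓❓❓❓❓❓❓❓❓
❓❓❓❓❓❓❓❓❓❓❓❓❓❓
❓❓❓❓❓⬛⬜⬜⬜⬜⬜❓❓❓
❓❓❓❓❓⬛⬜⬜⬜⬜⬜❓❓❓
❓❓❓❓❓⬛⬜🔴⬜⬜⬜❓❓❓
❓❓❓❓❓⬛⬜⬜⬜⬜🚪❓❓❓
❓❓❓❓❓⬛⬜⬛⬛⬛⬜❓❓❓
❓❓❓❓❓❓❓❓❓❓❓❓❓❓
❓❓❓❓❓❓❓❓❓❓❓❓❓❓
❓❓❓❓❓❓❓❓❓❓❓❓❓❓
❓❓❓❓❓❓❓❓❓❓❓❓❓❓

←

❓❓❓❓❓❓❓❓❓❓❓❓❓❓
❓❓❓❓❓❓❓❓❓❓❓❓❓❓
❓❓❓❓❓❓❓❓❓❓❓❓❓❓
❓❓❓❓❓❓❓❓❓❓❓❓❓❓
❓❓❓❓❓❓❓❓❓❓❓❓❓❓
❓❓❓❓❓⬛⬛⬜⬜⬜⬜⬜❓❓
❓❓❓❓❓⬛⬛⬜⬜⬜⬜⬜❓❓
❓❓❓❓❓⬛⬛🔴⬜⬜⬜⬜❓❓
❓❓❓❓❓⬛⬛⬜⬜⬜⬜🚪❓❓
❓❓❓❓❓⬛⬛⬜⬛⬛⬛⬜❓❓
❓❓❓❓❓❓❓❓❓❓❓❓❓❓
❓❓❓❓❓❓❓❓❓❓❓❓❓❓
❓❓❓❓❓❓❓❓❓❓❓❓❓❓
❓❓❓❓❓❓❓❓❓❓❓❓❓❓

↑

❓❓❓❓❓❓❓❓❓❓❓❓❓❓
❓❓❓❓❓❓❓❓❓❓❓❓❓❓
❓❓❓❓❓❓❓❓❓❓❓❓❓❓
❓❓❓❓❓❓❓❓❓❓❓❓❓❓
❓❓❓❓❓❓❓❓❓❓❓❓❓❓
❓❓❓❓❓⬛⬛⬜⬜⬜❓❓❓❓
❓❓❓❓❓⬛⬛⬜⬜⬜⬜⬜❓❓
❓❓❓❓❓⬛⬛🔴⬜⬜⬜⬜❓❓
❓❓❓❓❓⬛⬛⬜⬜⬜⬜⬜❓❓
❓❓❓❓❓⬛⬛⬜⬜⬜⬜🚪❓❓
❓❓❓❓❓⬛⬛⬜⬛⬛⬛⬜❓❓
❓❓❓❓❓❓❓❓❓❓❓❓❓❓
❓❓❓❓❓❓❓❓❓❓❓❓❓❓
❓❓❓❓❓❓❓❓❓❓❓❓❓❓

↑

❓❓❓❓❓❓❓❓❓❓❓❓❓❓
❓❓❓❓❓❓❓❓❓❓❓❓❓❓
❓❓❓❓❓❓❓❓❓❓❓❓❓❓
❓❓❓❓❓❓❓❓❓❓❓❓❓❓
❓❓❓❓❓❓❓❓❓❓❓❓❓❓
❓❓❓❓❓⬛⬛⬜⬜⬜❓❓❓❓
❓❓❓❓❓⬛⬛⬜⬜⬜❓❓❓❓
❓❓❓❓❓⬛⬛🔴⬜⬜⬜⬜❓❓
❓❓❓❓❓⬛⬛⬜⬜⬜⬜⬜❓❓
❓❓❓❓❓⬛⬛⬜⬜⬜⬜⬜❓❓
❓❓❓❓❓⬛⬛⬜⬜⬜⬜🚪❓❓
❓❓❓❓❓⬛⬛⬜⬛⬛⬛⬜❓❓
❓❓❓❓❓❓❓❓❓❓❓❓❓❓
❓❓❓❓❓❓❓❓❓❓❓❓❓❓

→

❓❓❓❓❓❓❓❓❓❓❓❓❓❓
❓❓❓❓❓❓❓❓❓❓❓❓❓❓
❓❓❓❓❓❓❓❓❓❓❓❓❓❓
❓❓❓❓❓❓❓❓❓❓❓❓❓❓
❓❓❓❓❓❓❓❓❓❓❓❓❓❓
❓❓❓❓⬛⬛⬜⬜⬜⬜❓❓❓❓
❓❓❓❓⬛⬛⬜⬜⬜⬜❓❓❓❓
❓❓❓❓⬛⬛⬜🔴⬜⬜⬜❓❓❓
❓❓❓❓⬛⬛⬜⬜⬜⬜⬜❓❓❓
❓❓❓❓⬛⬛⬜⬜⬜⬜⬜❓❓❓
❓❓❓❓⬛⬛⬜⬜⬜⬜🚪❓❓❓
❓❓❓❓⬛⬛⬜⬛⬛⬛⬜❓❓❓
❓❓❓❓❓❓❓❓❓❓❓❓❓❓
❓❓❓❓❓❓❓❓❓❓❓❓❓❓

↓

❓❓❓❓❓❓❓❓❓❓❓❓❓❓
❓❓❓❓❓❓❓❓❓❓❓❓❓❓
❓❓❓❓❓❓❓❓❓❓❓❓❓❓
❓❓❓❓❓❓❓❓❓❓❓❓❓❓
❓❓❓❓⬛⬛⬜⬜⬜⬜❓❓❓❓
❓❓❓❓⬛⬛⬜⬜⬜⬜❓❓❓❓
❓❓❓❓⬛⬛⬜⬜⬜⬜⬜❓❓❓
❓❓❓❓⬛⬛⬜🔴⬜⬜⬜❓❓❓
❓❓❓❓⬛⬛⬜⬜⬜⬜⬜❓❓❓
❓❓❓❓⬛⬛⬜⬜⬜⬜🚪❓❓❓
❓❓❓❓⬛⬛⬜⬛⬛⬛⬜❓❓❓
❓❓❓❓❓❓❓❓❓❓❓❓❓❓
❓❓❓❓❓❓❓❓❓❓❓❓❓❓
❓❓❓❓❓❓❓❓❓❓❓❓❓❓

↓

❓❓❓❓❓❓❓❓❓❓❓❓❓❓
❓❓❓❓❓❓❓❓❓❓❓❓❓❓
❓❓❓❓❓❓❓❓❓❓❓❓❓❓
❓❓❓❓⬛⬛⬜⬜⬜⬜❓❓❓❓
❓❓❓❓⬛⬛⬜⬜⬜⬜❓❓❓❓
❓❓❓❓⬛⬛⬜⬜⬜⬜⬜❓❓❓
❓❓❓❓⬛⬛⬜⬜⬜⬜⬜❓❓❓
❓❓❓❓⬛⬛⬜🔴⬜⬜⬜❓❓❓
❓❓❓❓⬛⬛⬜⬜⬜⬜🚪❓❓❓
❓❓❓❓⬛⬛⬜⬛⬛⬛⬜❓❓❓
❓❓❓❓❓❓❓❓❓❓❓❓❓❓
❓❓❓❓❓❓❓❓❓❓❓❓❓❓
❓❓❓❓❓❓❓❓❓❓❓❓❓❓
❓❓❓❓❓❓❓❓❓❓❓❓❓❓

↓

❓❓❓❓❓❓❓❓❓❓❓❓❓❓
❓❓❓❓❓❓❓❓❓❓❓❓❓❓
❓❓❓❓⬛⬛⬜⬜⬜⬜❓❓❓❓
❓❓❓❓⬛⬛⬜⬜⬜⬜❓❓❓❓
❓❓❓❓⬛⬛⬜⬜⬜⬜⬜❓❓❓
❓❓❓❓⬛⬛⬜⬜⬜⬜⬜❓❓❓
❓❓❓❓⬛⬛⬜⬜⬜⬜⬜❓❓❓
❓❓❓❓⬛⬛⬜🔴⬜⬜🚪❓❓❓
❓❓❓❓⬛⬛⬜⬛⬛⬛⬜❓❓❓
❓❓❓❓❓⬛⬜⬛⬛⬛❓❓❓❓
❓❓❓❓❓❓❓❓❓❓❓❓❓❓
❓❓❓❓❓❓❓❓❓❓❓❓❓❓
❓❓❓❓❓❓❓❓❓❓❓❓❓❓
❓❓❓❓❓❓❓❓❓❓❓❓❓❓

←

❓❓❓❓❓❓❓❓❓❓❓❓❓❓
❓❓❓❓❓❓❓❓❓❓❓❓❓❓
❓❓❓❓❓⬛⬛⬜⬜⬜⬜❓❓❓
❓❓❓❓❓⬛⬛⬜⬜⬜⬜❓❓❓
❓❓❓❓❓⬛⬛⬜⬜⬜⬜⬜❓❓
❓❓❓❓❓⬛⬛⬜⬜⬜⬜⬜❓❓
❓❓❓❓❓⬛⬛⬜⬜⬜⬜⬜❓❓
❓❓❓❓❓⬛⬛🔴⬜⬜⬜🚪❓❓
❓❓❓❓❓⬛⬛⬜⬛⬛⬛⬜❓❓
❓❓❓❓❓⬛⬛⬜⬛⬛⬛❓❓❓
❓❓❓❓❓❓❓❓❓❓❓❓❓❓
❓❓❓❓❓❓❓❓❓❓❓❓❓❓
❓❓❓❓❓❓❓❓❓❓❓❓❓❓
❓❓❓❓❓❓❓❓❓❓❓❓❓❓

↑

❓❓❓❓❓❓❓❓❓❓❓❓❓❓
❓❓❓❓❓❓❓❓❓❓❓❓❓❓
❓❓❓❓❓❓❓❓❓❓❓❓❓❓
❓❓❓❓❓⬛⬛⬜⬜⬜⬜❓❓❓
❓❓❓❓❓⬛⬛⬜⬜⬜⬜❓❓❓
❓❓❓❓❓⬛⬛⬜⬜⬜⬜⬜❓❓
❓❓❓❓❓⬛⬛⬜⬜⬜⬜⬜❓❓
❓❓❓❓❓⬛⬛🔴⬜⬜⬜⬜❓❓
❓❓❓❓❓⬛⬛⬜⬜⬜⬜🚪❓❓
❓❓❓❓❓⬛⬛⬜⬛⬛⬛⬜❓❓
❓❓❓❓❓⬛⬛⬜⬛⬛⬛❓❓❓
❓❓❓❓❓❓❓❓❓❓❓❓❓❓
❓❓❓❓❓❓❓❓❓❓❓❓❓❓
❓❓❓❓❓❓❓❓❓❓❓❓❓❓

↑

❓❓❓❓❓❓❓❓❓❓❓❓❓❓
❓❓❓❓❓❓❓❓❓❓❓❓❓❓
❓❓❓❓❓❓❓❓❓❓❓❓❓❓
❓❓❓❓❓❓❓❓❓❓❓❓❓❓
❓❓❓❓❓⬛⬛⬜⬜⬜⬜❓❓❓
❓❓❓❓❓⬛⬛⬜⬜⬜⬜❓❓❓
❓❓❓❓❓⬛⬛⬜⬜⬜⬜⬜❓❓
❓❓❓❓❓⬛⬛🔴⬜⬜⬜⬜❓❓
❓❓❓❓❓⬛⬛⬜⬜⬜⬜⬜❓❓
❓❓❓❓❓⬛⬛⬜⬜⬜⬜🚪❓❓
❓❓❓❓❓⬛⬛⬜⬛⬛⬛⬜❓❓
❓❓❓❓❓⬛⬛⬜⬛⬛⬛❓❓❓
❓❓❓❓❓❓❓❓❓❓❓❓❓❓
❓❓❓❓❓❓❓❓❓❓❓❓❓❓

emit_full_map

⬛⬛⬜⬜⬜⬜❓
⬛⬛⬜⬜⬜⬜❓
⬛⬛⬜⬜⬜⬜⬜
⬛⬛🔴⬜⬜⬜⬜
⬛⬛⬜⬜⬜⬜⬜
⬛⬛⬜⬜⬜⬜🚪
⬛⬛⬜⬛⬛⬛⬜
⬛⬛⬜⬛⬛⬛❓

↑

❓❓❓❓❓❓❓❓❓❓❓❓❓❓
❓❓❓❓❓❓❓❓❓❓❓❓❓❓
❓❓❓❓❓❓❓❓❓❓❓❓❓❓
❓❓❓❓❓❓❓❓❓❓❓❓❓❓
❓❓❓❓❓❓❓❓❓❓❓❓❓❓
❓❓❓❓❓⬛⬛⬜⬜⬜⬜❓❓❓
❓❓❓❓❓⬛⬛⬜⬜⬜⬜❓❓❓
❓❓❓❓❓⬛⬛🔴⬜⬜⬜⬜❓❓
❓❓❓❓❓⬛⬛⬜⬜⬜⬜⬜❓❓
❓❓❓❓❓⬛⬛⬜⬜⬜⬜⬜❓❓
❓❓❓❓❓⬛⬛⬜⬜⬜⬜🚪❓❓
❓❓❓❓❓⬛⬛⬜⬛⬛⬛⬜❓❓
❓❓❓❓❓⬛⬛⬜⬛⬛⬛❓❓❓
❓❓❓❓❓❓❓❓❓❓❓❓❓❓

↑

❓❓❓❓❓❓❓❓❓❓❓❓❓❓
❓❓❓❓❓❓❓❓❓❓❓❓❓❓
❓❓❓❓❓❓❓❓❓❓❓❓❓❓
❓❓❓❓❓❓❓❓❓❓❓❓❓❓
❓❓❓❓❓❓❓❓❓❓❓❓❓❓
❓❓❓❓❓⬛⬛⬜⬛⬛❓❓❓❓
❓❓❓❓❓⬛⬛⬜⬜⬜⬜❓❓❓
❓❓❓❓❓⬛⬛🔴⬜⬜⬜❓❓❓
❓❓❓❓❓⬛⬛⬜⬜⬜⬜⬜❓❓
❓❓❓❓❓⬛⬛⬜⬜⬜⬜⬜❓❓
❓❓❓❓❓⬛⬛⬜⬜⬜⬜⬜❓❓
❓❓❓❓❓⬛⬛⬜⬜⬜⬜🚪❓❓
❓❓❓❓❓⬛⬛⬜⬛⬛⬛⬜❓❓
❓❓❓❓❓⬛⬛⬜⬛⬛⬛❓❓❓

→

❓❓❓❓❓❓❓❓❓❓❓❓❓❓
❓❓❓❓❓❓❓❓❓❓❓❓❓❓
❓❓❓❓❓❓❓❓❓❓❓❓❓❓
❓❓❓❓❓❓❓❓❓❓❓❓❓❓
❓❓❓❓❓❓❓❓❓❓❓❓❓❓
❓❓❓❓⬛⬛⬜⬛⬛⬛❓❓❓❓
❓❓❓❓⬛⬛⬜⬜⬜⬜❓❓❓❓
❓❓❓❓⬛⬛⬜🔴⬜⬜❓❓❓❓
❓❓❓❓⬛⬛⬜⬜⬜⬜⬜❓❓❓
❓❓❓❓⬛⬛⬜⬜⬜⬜⬜❓❓❓
❓❓❓❓⬛⬛⬜⬜⬜⬜⬜❓❓❓
❓❓❓❓⬛⬛⬜⬜⬜⬜🚪❓❓❓
❓❓❓❓⬛⬛⬜⬛⬛⬛⬜❓❓❓
❓❓❓❓⬛⬛⬜⬛⬛⬛❓❓❓❓

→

❓❓❓❓❓❓❓❓❓❓❓❓❓❓
❓❓❓❓❓❓❓❓❓❓❓❓❓❓
❓❓❓❓❓❓❓❓❓❓❓❓❓❓
❓❓❓❓❓❓❓❓❓❓❓❓❓❓
❓❓❓❓❓❓❓❓❓❓❓❓❓❓
❓❓❓⬛⬛⬜⬛⬛⬛⬛❓❓❓❓
❓❓❓⬛⬛⬜⬜⬜⬜⬜❓❓❓❓
❓❓❓⬛⬛⬜⬜🔴⬜⬜❓❓❓❓
❓❓❓⬛⬛⬜⬜⬜⬜⬜❓❓❓❓
❓❓❓⬛⬛⬜⬜⬜⬜⬜❓❓❓❓
❓❓❓⬛⬛⬜⬜⬜⬜⬜❓❓❓❓
❓❓❓⬛⬛⬜⬜⬜⬜🚪❓❓❓❓
❓❓❓⬛⬛⬜⬛⬛⬛⬜❓❓❓❓
❓❓❓⬛⬛⬜⬛⬛⬛❓❓❓❓❓

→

❓❓❓❓❓❓❓❓❓❓❓❓❓❓
❓❓❓❓❓❓❓❓❓❓❓❓❓❓
❓❓❓❓❓❓❓❓❓❓❓❓❓❓
❓❓❓❓❓❓❓❓❓❓❓❓❓❓
❓❓❓❓❓❓❓❓❓❓❓❓❓❓
❓❓⬛⬛⬜⬛⬛⬛⬛⬛❓❓❓❓
❓❓⬛⬛⬜⬜⬜⬜⬜⬜❓❓❓❓
❓❓⬛⬛⬜⬜⬜🔴⬜⬜❓❓❓❓
❓❓⬛⬛⬜⬜⬜⬜⬜⬜❓❓❓❓
❓❓⬛⬛⬜⬜⬜⬜⬜⬜❓❓❓❓
❓❓⬛⬛⬜⬜⬜⬜⬜❓❓❓❓❓
❓❓⬛⬛⬜⬜⬜⬜🚪❓❓❓❓❓
❓❓⬛⬛⬜⬛⬛⬛⬜❓❓❓❓❓
❓❓⬛⬛⬜⬛⬛⬛❓❓❓❓❓❓

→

❓❓❓❓❓❓❓❓❓❓❓❓❓❓
❓❓❓❓❓❓❓❓❓❓❓❓❓❓
❓❓❓❓❓❓❓❓❓❓❓❓❓❓
❓❓❓❓❓❓❓❓❓❓❓❓❓❓
❓❓❓❓❓❓❓❓❓❓❓❓❓❓
❓⬛⬛⬜⬛⬛⬛⬛⬛⬛❓❓❓❓
❓⬛⬛⬜⬜⬜⬜⬜⬜⬜❓❓❓❓
❓⬛⬛⬜⬜⬜⬜🔴⬜⬜❓❓❓❓
❓⬛⬛⬜⬜⬜⬜⬜⬜⬜❓❓❓❓
❓⬛⬛⬜⬜⬜⬜⬜⬜⬜❓❓❓❓
❓⬛⬛⬜⬜⬜⬜⬜❓❓❓❓❓❓
❓⬛⬛⬜⬜⬜⬜🚪❓❓❓❓❓❓
❓⬛⬛⬜⬛⬛⬛⬜❓❓❓❓❓❓
❓⬛⬛⬜⬛⬛⬛❓❓❓❓❓❓❓

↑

❓❓❓❓❓❓❓❓❓❓❓❓❓❓
❓❓❓❓❓❓❓❓❓❓❓❓❓❓
❓❓❓❓❓❓❓❓❓❓❓❓❓❓
❓❓❓❓❓❓❓❓❓❓❓❓❓❓
❓❓❓❓❓❓❓❓❓❓❓❓❓❓
❓❓❓❓❓⬛⬛⬛⬛⬛❓❓❓❓
❓⬛⬛⬜⬛⬛⬛⬛⬛⬛❓❓❓❓
❓⬛⬛⬜⬜⬜⬜🔴⬜⬜❓❓❓❓
❓⬛⬛⬜⬜⬜⬜⬜⬜⬜❓❓❓❓
❓⬛⬛⬜⬜⬜⬜⬜⬜⬜❓❓❓❓
❓⬛⬛⬜⬜⬜⬜⬜⬜⬜❓❓❓❓
❓⬛⬛⬜⬜⬜⬜⬜❓❓❓❓❓❓
❓⬛⬛⬜⬜⬜⬜🚪❓❓❓❓❓❓
❓⬛⬛⬜⬛⬛⬛⬜❓❓❓❓❓❓

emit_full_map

❓❓❓❓⬛⬛⬛⬛⬛
⬛⬛⬜⬛⬛⬛⬛⬛⬛
⬛⬛⬜⬜⬜⬜🔴⬜⬜
⬛⬛⬜⬜⬜⬜⬜⬜⬜
⬛⬛⬜⬜⬜⬜⬜⬜⬜
⬛⬛⬜⬜⬜⬜⬜⬜⬜
⬛⬛⬜⬜⬜⬜⬜❓❓
⬛⬛⬜⬜⬜⬜🚪❓❓
⬛⬛⬜⬛⬛⬛⬜❓❓
⬛⬛⬜⬛⬛⬛❓❓❓


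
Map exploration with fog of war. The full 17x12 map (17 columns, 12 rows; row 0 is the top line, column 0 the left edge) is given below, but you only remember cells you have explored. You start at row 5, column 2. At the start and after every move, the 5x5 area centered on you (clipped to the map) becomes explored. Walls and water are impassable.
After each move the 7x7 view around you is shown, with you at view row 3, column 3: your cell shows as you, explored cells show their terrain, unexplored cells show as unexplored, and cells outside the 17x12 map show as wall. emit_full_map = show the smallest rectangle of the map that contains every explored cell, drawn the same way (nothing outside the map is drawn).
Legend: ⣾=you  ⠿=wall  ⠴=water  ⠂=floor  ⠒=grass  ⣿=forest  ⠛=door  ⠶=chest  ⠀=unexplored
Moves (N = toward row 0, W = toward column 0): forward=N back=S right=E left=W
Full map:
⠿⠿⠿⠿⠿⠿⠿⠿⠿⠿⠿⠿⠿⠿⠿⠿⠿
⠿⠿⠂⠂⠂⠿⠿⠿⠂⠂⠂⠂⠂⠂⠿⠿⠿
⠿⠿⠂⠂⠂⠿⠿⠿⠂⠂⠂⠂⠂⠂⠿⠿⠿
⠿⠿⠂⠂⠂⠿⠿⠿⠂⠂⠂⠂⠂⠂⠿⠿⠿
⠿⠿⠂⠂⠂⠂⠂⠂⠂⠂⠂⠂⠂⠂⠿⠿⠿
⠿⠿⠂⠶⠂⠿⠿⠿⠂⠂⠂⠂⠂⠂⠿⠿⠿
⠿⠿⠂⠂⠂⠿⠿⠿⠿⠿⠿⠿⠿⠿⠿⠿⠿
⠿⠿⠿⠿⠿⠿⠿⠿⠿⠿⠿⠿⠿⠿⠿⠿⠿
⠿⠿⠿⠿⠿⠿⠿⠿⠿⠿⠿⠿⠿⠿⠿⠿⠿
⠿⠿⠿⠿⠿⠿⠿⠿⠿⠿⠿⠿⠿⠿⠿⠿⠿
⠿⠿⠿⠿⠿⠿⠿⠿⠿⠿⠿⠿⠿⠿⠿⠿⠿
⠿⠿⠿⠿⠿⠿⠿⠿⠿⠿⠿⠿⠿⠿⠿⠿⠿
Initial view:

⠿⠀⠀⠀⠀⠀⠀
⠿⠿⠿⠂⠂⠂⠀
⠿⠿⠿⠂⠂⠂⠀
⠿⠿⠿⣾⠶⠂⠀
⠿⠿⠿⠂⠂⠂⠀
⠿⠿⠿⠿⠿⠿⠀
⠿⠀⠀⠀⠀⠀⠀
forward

⠿⠀⠀⠀⠀⠀⠀
⠿⠿⠿⠂⠂⠂⠀
⠿⠿⠿⠂⠂⠂⠀
⠿⠿⠿⣾⠂⠂⠀
⠿⠿⠿⠂⠶⠂⠀
⠿⠿⠿⠂⠂⠂⠀
⠿⠿⠿⠿⠿⠿⠀

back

⠿⠿⠿⠂⠂⠂⠀
⠿⠿⠿⠂⠂⠂⠀
⠿⠿⠿⠂⠂⠂⠀
⠿⠿⠿⣾⠶⠂⠀
⠿⠿⠿⠂⠂⠂⠀
⠿⠿⠿⠿⠿⠿⠀
⠿⠀⠀⠀⠀⠀⠀

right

⠿⠿⠂⠂⠂⠀⠀
⠿⠿⠂⠂⠂⠿⠀
⠿⠿⠂⠂⠂⠂⠀
⠿⠿⠂⣾⠂⠿⠀
⠿⠿⠂⠂⠂⠿⠀
⠿⠿⠿⠿⠿⠿⠀
⠀⠀⠀⠀⠀⠀⠀

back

⠿⠿⠂⠂⠂⠿⠀
⠿⠿⠂⠂⠂⠂⠀
⠿⠿⠂⠶⠂⠿⠀
⠿⠿⠂⣾⠂⠿⠀
⠿⠿⠿⠿⠿⠿⠀
⠀⠿⠿⠿⠿⠿⠀
⠀⠀⠀⠀⠀⠀⠀

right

⠿⠂⠂⠂⠿⠀⠀
⠿⠂⠂⠂⠂⠂⠀
⠿⠂⠶⠂⠿⠿⠀
⠿⠂⠂⣾⠿⠿⠀
⠿⠿⠿⠿⠿⠿⠀
⠿⠿⠿⠿⠿⠿⠀
⠀⠀⠀⠀⠀⠀⠀

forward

⠿⠂⠂⠂⠀⠀⠀
⠿⠂⠂⠂⠿⠿⠀
⠿⠂⠂⠂⠂⠂⠀
⠿⠂⠶⣾⠿⠿⠀
⠿⠂⠂⠂⠿⠿⠀
⠿⠿⠿⠿⠿⠿⠀
⠿⠿⠿⠿⠿⠿⠀

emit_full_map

⠿⠿⠂⠂⠂⠀⠀
⠿⠿⠂⠂⠂⠿⠿
⠿⠿⠂⠂⠂⠂⠂
⠿⠿⠂⠶⣾⠿⠿
⠿⠿⠂⠂⠂⠿⠿
⠿⠿⠿⠿⠿⠿⠿
⠀⠿⠿⠿⠿⠿⠿

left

⠿⠿⠂⠂⠂⠀⠀
⠿⠿⠂⠂⠂⠿⠿
⠿⠿⠂⠂⠂⠂⠂
⠿⠿⠂⣾⠂⠿⠿
⠿⠿⠂⠂⠂⠿⠿
⠿⠿⠿⠿⠿⠿⠿
⠀⠿⠿⠿⠿⠿⠿

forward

⠀⠀⠀⠀⠀⠀⠀
⠿⠿⠂⠂⠂⠿⠀
⠿⠿⠂⠂⠂⠿⠿
⠿⠿⠂⣾⠂⠂⠂
⠿⠿⠂⠶⠂⠿⠿
⠿⠿⠂⠂⠂⠿⠿
⠿⠿⠿⠿⠿⠿⠿

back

⠿⠿⠂⠂⠂⠿⠀
⠿⠿⠂⠂⠂⠿⠿
⠿⠿⠂⠂⠂⠂⠂
⠿⠿⠂⣾⠂⠿⠿
⠿⠿⠂⠂⠂⠿⠿
⠿⠿⠿⠿⠿⠿⠿
⠀⠿⠿⠿⠿⠿⠿

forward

⠀⠀⠀⠀⠀⠀⠀
⠿⠿⠂⠂⠂⠿⠀
⠿⠿⠂⠂⠂⠿⠿
⠿⠿⠂⣾⠂⠂⠂
⠿⠿⠂⠶⠂⠿⠿
⠿⠿⠂⠂⠂⠿⠿
⠿⠿⠿⠿⠿⠿⠿

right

⠀⠀⠀⠀⠀⠀⠀
⠿⠂⠂⠂⠿⠿⠀
⠿⠂⠂⠂⠿⠿⠀
⠿⠂⠂⣾⠂⠂⠀
⠿⠂⠶⠂⠿⠿⠀
⠿⠂⠂⠂⠿⠿⠀
⠿⠿⠿⠿⠿⠿⠀

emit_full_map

⠿⠿⠂⠂⠂⠿⠿
⠿⠿⠂⠂⠂⠿⠿
⠿⠿⠂⠂⣾⠂⠂
⠿⠿⠂⠶⠂⠿⠿
⠿⠿⠂⠂⠂⠿⠿
⠿⠿⠿⠿⠿⠿⠿
⠀⠿⠿⠿⠿⠿⠿

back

⠿⠂⠂⠂⠿⠿⠀
⠿⠂⠂⠂⠿⠿⠀
⠿⠂⠂⠂⠂⠂⠀
⠿⠂⠶⣾⠿⠿⠀
⠿⠂⠂⠂⠿⠿⠀
⠿⠿⠿⠿⠿⠿⠀
⠿⠿⠿⠿⠿⠿⠀

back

⠿⠂⠂⠂⠿⠿⠀
⠿⠂⠂⠂⠂⠂⠀
⠿⠂⠶⠂⠿⠿⠀
⠿⠂⠂⣾⠿⠿⠀
⠿⠿⠿⠿⠿⠿⠀
⠿⠿⠿⠿⠿⠿⠀
⠀⠀⠀⠀⠀⠀⠀

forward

⠿⠂⠂⠂⠿⠿⠀
⠿⠂⠂⠂⠿⠿⠀
⠿⠂⠂⠂⠂⠂⠀
⠿⠂⠶⣾⠿⠿⠀
⠿⠂⠂⠂⠿⠿⠀
⠿⠿⠿⠿⠿⠿⠀
⠿⠿⠿⠿⠿⠿⠀

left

⠿⠿⠂⠂⠂⠿⠿
⠿⠿⠂⠂⠂⠿⠿
⠿⠿⠂⠂⠂⠂⠂
⠿⠿⠂⣾⠂⠿⠿
⠿⠿⠂⠂⠂⠿⠿
⠿⠿⠿⠿⠿⠿⠿
⠀⠿⠿⠿⠿⠿⠿

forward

⠀⠀⠀⠀⠀⠀⠀
⠿⠿⠂⠂⠂⠿⠿
⠿⠿⠂⠂⠂⠿⠿
⠿⠿⠂⣾⠂⠂⠂
⠿⠿⠂⠶⠂⠿⠿
⠿⠿⠂⠂⠂⠿⠿
⠿⠿⠿⠿⠿⠿⠿

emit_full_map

⠿⠿⠂⠂⠂⠿⠿
⠿⠿⠂⠂⠂⠿⠿
⠿⠿⠂⣾⠂⠂⠂
⠿⠿⠂⠶⠂⠿⠿
⠿⠿⠂⠂⠂⠿⠿
⠿⠿⠿⠿⠿⠿⠿
⠀⠿⠿⠿⠿⠿⠿


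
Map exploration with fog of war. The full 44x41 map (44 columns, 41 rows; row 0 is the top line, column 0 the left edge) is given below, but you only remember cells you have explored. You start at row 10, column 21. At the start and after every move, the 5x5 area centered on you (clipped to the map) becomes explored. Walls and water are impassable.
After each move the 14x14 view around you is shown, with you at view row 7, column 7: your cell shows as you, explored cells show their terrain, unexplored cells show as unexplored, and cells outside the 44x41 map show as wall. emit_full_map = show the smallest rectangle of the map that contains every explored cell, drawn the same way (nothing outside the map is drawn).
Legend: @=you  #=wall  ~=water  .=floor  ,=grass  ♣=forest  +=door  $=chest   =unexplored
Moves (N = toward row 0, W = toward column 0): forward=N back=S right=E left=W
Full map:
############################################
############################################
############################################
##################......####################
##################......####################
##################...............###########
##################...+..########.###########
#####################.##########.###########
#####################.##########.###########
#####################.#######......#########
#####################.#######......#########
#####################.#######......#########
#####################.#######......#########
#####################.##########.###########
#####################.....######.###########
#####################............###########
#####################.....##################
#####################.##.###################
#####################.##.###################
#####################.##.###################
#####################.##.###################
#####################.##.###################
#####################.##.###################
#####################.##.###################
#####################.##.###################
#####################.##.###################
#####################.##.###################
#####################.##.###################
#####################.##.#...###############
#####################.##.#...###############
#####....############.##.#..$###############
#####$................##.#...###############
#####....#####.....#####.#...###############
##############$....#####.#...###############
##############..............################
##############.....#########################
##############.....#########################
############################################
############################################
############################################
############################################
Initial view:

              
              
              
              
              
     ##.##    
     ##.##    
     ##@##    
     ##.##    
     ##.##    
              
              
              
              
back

              
              
              
              
     ##.##    
     ##.##    
     ##.##    
     ##@##    
     ##.##    
     ##.##    
              
              
              
              

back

              
              
              
     ##.##    
     ##.##    
     ##.##    
     ##.##    
     ##@##    
     ##.##    
     ##...    
              
              
              
              

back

              
              
     ##.##    
     ##.##    
     ##.##    
     ##.##    
     ##.##    
     ##@##    
     ##...    
     ##...    
              
              
              
              

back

              
     ##.##    
     ##.##    
     ##.##    
     ##.##    
     ##.##    
     ##.##    
     ##@..    
     ##...    
     ##...    
              
              
              
              

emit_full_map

##.##
##.##
##.##
##.##
##.##
##.##
##@..
##...
##...

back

     ##.##    
     ##.##    
     ##.##    
     ##.##    
     ##.##    
     ##.##    
     ##...    
     ##@..    
     ##...    
     ##.##    
              
              
              
              

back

     ##.##    
     ##.##    
     ##.##    
     ##.##    
     ##.##    
     ##...    
     ##...    
     ##@..    
     ##.##    
     ##.##    
              
              
              
              

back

     ##.##    
     ##.##    
     ##.##    
     ##.##    
     ##...    
     ##...    
     ##...    
     ##@##    
     ##.##    
     ##.##    
              
              
              
              

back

     ##.##    
     ##.##    
     ##.##    
     ##...    
     ##...    
     ##...    
     ##.##    
     ##@##    
     ##.##    
     ##.##    
              
              
              
              

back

     ##.##    
     ##.##    
     ##...    
     ##...    
     ##...    
     ##.##    
     ##.##    
     ##@##    
     ##.##    
     ##.##    
              
              
              
              

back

     ##.##    
     ##...    
     ##...    
     ##...    
     ##.##    
     ##.##    
     ##.##    
     ##@##    
     ##.##    
     ##.##    
              
              
              
              

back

     ##...    
     ##...    
     ##...    
     ##.##    
     ##.##    
     ##.##    
     ##.##    
     ##@##    
     ##.##    
     ##.##    
              
              
              
              

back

     ##...    
     ##...    
     ##.##    
     ##.##    
     ##.##    
     ##.##    
     ##.##    
     ##@##    
     ##.##    
     ##.##    
              
              
              
              

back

     ##...    
     ##.##    
     ##.##    
     ##.##    
     ##.##    
     ##.##    
     ##.##    
     ##@##    
     ##.##    
     ##.##    
              
              
              
              

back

     ##.##    
     ##.##    
     ##.##    
     ##.##    
     ##.##    
     ##.##    
     ##.##    
     ##@##    
     ##.##    
     ##.##    
              
              
              
              

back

     ##.##    
     ##.##    
     ##.##    
     ##.##    
     ##.##    
     ##.##    
     ##.##    
     ##@##    
     ##.##    
     ##.##    
              
              
              
              

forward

     ##.##    
     ##.##    
     ##.##    
     ##.##    
     ##.##    
     ##.##    
     ##.##    
     ##@##    
     ##.##    
     ##.##    
     ##.##    
              
              
              

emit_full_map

##.##
##.##
##.##
##.##
##.##
##.##
##...
##...
##...
##.##
##.##
##.##
##.##
##.##
##.##
##.##
##@##
##.##
##.##
##.##


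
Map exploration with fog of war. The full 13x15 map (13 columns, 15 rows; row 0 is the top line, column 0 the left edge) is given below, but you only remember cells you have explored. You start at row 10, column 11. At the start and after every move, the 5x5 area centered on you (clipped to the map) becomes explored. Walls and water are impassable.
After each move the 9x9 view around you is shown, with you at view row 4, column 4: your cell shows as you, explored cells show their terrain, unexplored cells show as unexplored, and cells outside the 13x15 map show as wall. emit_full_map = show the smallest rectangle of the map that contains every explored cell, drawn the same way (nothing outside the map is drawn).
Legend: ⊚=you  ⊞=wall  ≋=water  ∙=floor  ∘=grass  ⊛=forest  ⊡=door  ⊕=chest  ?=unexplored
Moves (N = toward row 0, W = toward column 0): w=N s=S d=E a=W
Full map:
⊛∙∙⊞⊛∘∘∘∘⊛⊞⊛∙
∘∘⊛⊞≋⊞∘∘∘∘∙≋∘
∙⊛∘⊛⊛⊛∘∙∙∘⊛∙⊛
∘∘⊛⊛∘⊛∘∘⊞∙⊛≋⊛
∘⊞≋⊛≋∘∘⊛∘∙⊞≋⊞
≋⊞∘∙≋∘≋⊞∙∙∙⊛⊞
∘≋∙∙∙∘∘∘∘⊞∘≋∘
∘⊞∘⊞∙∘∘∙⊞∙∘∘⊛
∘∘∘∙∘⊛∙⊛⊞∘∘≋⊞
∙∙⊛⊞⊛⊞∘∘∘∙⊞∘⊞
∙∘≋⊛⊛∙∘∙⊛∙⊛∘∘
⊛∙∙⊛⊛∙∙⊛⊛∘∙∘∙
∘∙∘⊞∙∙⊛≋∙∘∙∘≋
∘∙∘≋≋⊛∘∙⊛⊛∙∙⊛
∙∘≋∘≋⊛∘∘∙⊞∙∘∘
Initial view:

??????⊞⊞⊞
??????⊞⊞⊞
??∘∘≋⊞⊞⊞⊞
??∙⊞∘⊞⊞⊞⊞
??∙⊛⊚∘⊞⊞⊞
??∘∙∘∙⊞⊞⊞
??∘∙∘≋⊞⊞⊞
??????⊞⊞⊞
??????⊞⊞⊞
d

?????⊞⊞⊞⊞
?????⊞⊞⊞⊞
?∘∘≋⊞⊞⊞⊞⊞
?∙⊞∘⊞⊞⊞⊞⊞
?∙⊛∘⊚⊞⊞⊞⊞
?∘∙∘∙⊞⊞⊞⊞
?∘∙∘≋⊞⊞⊞⊞
?????⊞⊞⊞⊞
?????⊞⊞⊞⊞

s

?????⊞⊞⊞⊞
?∘∘≋⊞⊞⊞⊞⊞
?∙⊞∘⊞⊞⊞⊞⊞
?∙⊛∘∘⊞⊞⊞⊞
?∘∙∘⊚⊞⊞⊞⊞
?∘∙∘≋⊞⊞⊞⊞
??∙∙⊛⊞⊞⊞⊞
?????⊞⊞⊞⊞
⊞⊞⊞⊞⊞⊞⊞⊞⊞

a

??????⊞⊞⊞
??∘∘≋⊞⊞⊞⊞
??∙⊞∘⊞⊞⊞⊞
??∙⊛∘∘⊞⊞⊞
??∘∙⊚∙⊞⊞⊞
??∘∙∘≋⊞⊞⊞
??⊛∙∙⊛⊞⊞⊞
??????⊞⊞⊞
⊞⊞⊞⊞⊞⊞⊞⊞⊞

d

?????⊞⊞⊞⊞
?∘∘≋⊞⊞⊞⊞⊞
?∙⊞∘⊞⊞⊞⊞⊞
?∙⊛∘∘⊞⊞⊞⊞
?∘∙∘⊚⊞⊞⊞⊞
?∘∙∘≋⊞⊞⊞⊞
?⊛∙∙⊛⊞⊞⊞⊞
?????⊞⊞⊞⊞
⊞⊞⊞⊞⊞⊞⊞⊞⊞

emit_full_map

∘∘≋⊞
∙⊞∘⊞
∙⊛∘∘
∘∙∘⊚
∘∙∘≋
⊛∙∙⊛

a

??????⊞⊞⊞
??∘∘≋⊞⊞⊞⊞
??∙⊞∘⊞⊞⊞⊞
??∙⊛∘∘⊞⊞⊞
??∘∙⊚∙⊞⊞⊞
??∘∙∘≋⊞⊞⊞
??⊛∙∙⊛⊞⊞⊞
??????⊞⊞⊞
⊞⊞⊞⊞⊞⊞⊞⊞⊞

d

?????⊞⊞⊞⊞
?∘∘≋⊞⊞⊞⊞⊞
?∙⊞∘⊞⊞⊞⊞⊞
?∙⊛∘∘⊞⊞⊞⊞
?∘∙∘⊚⊞⊞⊞⊞
?∘∙∘≋⊞⊞⊞⊞
?⊛∙∙⊛⊞⊞⊞⊞
?????⊞⊞⊞⊞
⊞⊞⊞⊞⊞⊞⊞⊞⊞

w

?????⊞⊞⊞⊞
?????⊞⊞⊞⊞
?∘∘≋⊞⊞⊞⊞⊞
?∙⊞∘⊞⊞⊞⊞⊞
?∙⊛∘⊚⊞⊞⊞⊞
?∘∙∘∙⊞⊞⊞⊞
?∘∙∘≋⊞⊞⊞⊞
?⊛∙∙⊛⊞⊞⊞⊞
?????⊞⊞⊞⊞

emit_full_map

∘∘≋⊞
∙⊞∘⊞
∙⊛∘⊚
∘∙∘∙
∘∙∘≋
⊛∙∙⊛


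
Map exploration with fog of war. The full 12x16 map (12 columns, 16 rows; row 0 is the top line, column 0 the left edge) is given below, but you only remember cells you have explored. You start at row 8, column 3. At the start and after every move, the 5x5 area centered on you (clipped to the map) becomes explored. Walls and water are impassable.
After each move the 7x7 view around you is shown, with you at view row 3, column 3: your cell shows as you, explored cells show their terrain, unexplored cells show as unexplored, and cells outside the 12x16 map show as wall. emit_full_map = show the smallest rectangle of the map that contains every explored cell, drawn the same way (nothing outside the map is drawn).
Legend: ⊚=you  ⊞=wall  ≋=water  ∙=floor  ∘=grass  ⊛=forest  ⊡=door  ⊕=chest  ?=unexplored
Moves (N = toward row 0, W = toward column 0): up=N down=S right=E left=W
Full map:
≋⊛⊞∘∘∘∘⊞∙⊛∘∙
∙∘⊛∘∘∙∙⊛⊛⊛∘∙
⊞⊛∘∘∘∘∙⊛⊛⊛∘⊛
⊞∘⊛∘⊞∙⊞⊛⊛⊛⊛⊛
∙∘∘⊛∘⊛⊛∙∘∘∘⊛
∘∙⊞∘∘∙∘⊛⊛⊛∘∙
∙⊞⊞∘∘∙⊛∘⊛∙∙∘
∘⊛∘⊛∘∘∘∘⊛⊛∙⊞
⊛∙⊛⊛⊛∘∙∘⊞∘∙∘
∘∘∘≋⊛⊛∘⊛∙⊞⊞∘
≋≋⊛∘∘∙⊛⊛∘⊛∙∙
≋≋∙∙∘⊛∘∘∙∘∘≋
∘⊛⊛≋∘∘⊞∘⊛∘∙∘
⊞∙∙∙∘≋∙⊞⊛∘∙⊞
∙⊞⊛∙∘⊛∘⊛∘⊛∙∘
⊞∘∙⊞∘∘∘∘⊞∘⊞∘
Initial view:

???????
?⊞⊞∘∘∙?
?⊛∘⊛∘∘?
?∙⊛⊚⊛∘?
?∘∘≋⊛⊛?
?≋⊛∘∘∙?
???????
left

⊞??????
⊞∙⊞⊞∘∘∙
⊞∘⊛∘⊛∘∘
⊞⊛∙⊚⊛⊛∘
⊞∘∘∘≋⊛⊛
⊞≋≋⊛∘∘∙
⊞??????

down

⊞∙⊞⊞∘∘∙
⊞∘⊛∘⊛∘∘
⊞⊛∙⊛⊛⊛∘
⊞∘∘⊚≋⊛⊛
⊞≋≋⊛∘∘∙
⊞≋≋∙∙∘?
⊞??????

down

⊞∘⊛∘⊛∘∘
⊞⊛∙⊛⊛⊛∘
⊞∘∘∘≋⊛⊛
⊞≋≋⊚∘∘∙
⊞≋≋∙∙∘?
⊞∘⊛⊛≋∘?
⊞??????

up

⊞∙⊞⊞∘∘∙
⊞∘⊛∘⊛∘∘
⊞⊛∙⊛⊛⊛∘
⊞∘∘⊚≋⊛⊛
⊞≋≋⊛∘∘∙
⊞≋≋∙∙∘?
⊞∘⊛⊛≋∘?

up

⊞??????
⊞∙⊞⊞∘∘∙
⊞∘⊛∘⊛∘∘
⊞⊛∙⊚⊛⊛∘
⊞∘∘∘≋⊛⊛
⊞≋≋⊛∘∘∙
⊞≋≋∙∙∘?

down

⊞∙⊞⊞∘∘∙
⊞∘⊛∘⊛∘∘
⊞⊛∙⊛⊛⊛∘
⊞∘∘⊚≋⊛⊛
⊞≋≋⊛∘∘∙
⊞≋≋∙∙∘?
⊞∘⊛⊛≋∘?

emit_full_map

∙⊞⊞∘∘∙
∘⊛∘⊛∘∘
⊛∙⊛⊛⊛∘
∘∘⊚≋⊛⊛
≋≋⊛∘∘∙
≋≋∙∙∘?
∘⊛⊛≋∘?

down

⊞∘⊛∘⊛∘∘
⊞⊛∙⊛⊛⊛∘
⊞∘∘∘≋⊛⊛
⊞≋≋⊚∘∘∙
⊞≋≋∙∙∘?
⊞∘⊛⊛≋∘?
⊞??????

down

⊞⊛∙⊛⊛⊛∘
⊞∘∘∘≋⊛⊛
⊞≋≋⊛∘∘∙
⊞≋≋⊚∙∘?
⊞∘⊛⊛≋∘?
⊞⊞∙∙∙∘?
⊞??????

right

⊛∙⊛⊛⊛∘?
∘∘∘≋⊛⊛?
≋≋⊛∘∘∙?
≋≋∙⊚∘⊛?
∘⊛⊛≋∘∘?
⊞∙∙∙∘≋?
???????

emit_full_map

∙⊞⊞∘∘∙
∘⊛∘⊛∘∘
⊛∙⊛⊛⊛∘
∘∘∘≋⊛⊛
≋≋⊛∘∘∙
≋≋∙⊚∘⊛
∘⊛⊛≋∘∘
⊞∙∙∙∘≋


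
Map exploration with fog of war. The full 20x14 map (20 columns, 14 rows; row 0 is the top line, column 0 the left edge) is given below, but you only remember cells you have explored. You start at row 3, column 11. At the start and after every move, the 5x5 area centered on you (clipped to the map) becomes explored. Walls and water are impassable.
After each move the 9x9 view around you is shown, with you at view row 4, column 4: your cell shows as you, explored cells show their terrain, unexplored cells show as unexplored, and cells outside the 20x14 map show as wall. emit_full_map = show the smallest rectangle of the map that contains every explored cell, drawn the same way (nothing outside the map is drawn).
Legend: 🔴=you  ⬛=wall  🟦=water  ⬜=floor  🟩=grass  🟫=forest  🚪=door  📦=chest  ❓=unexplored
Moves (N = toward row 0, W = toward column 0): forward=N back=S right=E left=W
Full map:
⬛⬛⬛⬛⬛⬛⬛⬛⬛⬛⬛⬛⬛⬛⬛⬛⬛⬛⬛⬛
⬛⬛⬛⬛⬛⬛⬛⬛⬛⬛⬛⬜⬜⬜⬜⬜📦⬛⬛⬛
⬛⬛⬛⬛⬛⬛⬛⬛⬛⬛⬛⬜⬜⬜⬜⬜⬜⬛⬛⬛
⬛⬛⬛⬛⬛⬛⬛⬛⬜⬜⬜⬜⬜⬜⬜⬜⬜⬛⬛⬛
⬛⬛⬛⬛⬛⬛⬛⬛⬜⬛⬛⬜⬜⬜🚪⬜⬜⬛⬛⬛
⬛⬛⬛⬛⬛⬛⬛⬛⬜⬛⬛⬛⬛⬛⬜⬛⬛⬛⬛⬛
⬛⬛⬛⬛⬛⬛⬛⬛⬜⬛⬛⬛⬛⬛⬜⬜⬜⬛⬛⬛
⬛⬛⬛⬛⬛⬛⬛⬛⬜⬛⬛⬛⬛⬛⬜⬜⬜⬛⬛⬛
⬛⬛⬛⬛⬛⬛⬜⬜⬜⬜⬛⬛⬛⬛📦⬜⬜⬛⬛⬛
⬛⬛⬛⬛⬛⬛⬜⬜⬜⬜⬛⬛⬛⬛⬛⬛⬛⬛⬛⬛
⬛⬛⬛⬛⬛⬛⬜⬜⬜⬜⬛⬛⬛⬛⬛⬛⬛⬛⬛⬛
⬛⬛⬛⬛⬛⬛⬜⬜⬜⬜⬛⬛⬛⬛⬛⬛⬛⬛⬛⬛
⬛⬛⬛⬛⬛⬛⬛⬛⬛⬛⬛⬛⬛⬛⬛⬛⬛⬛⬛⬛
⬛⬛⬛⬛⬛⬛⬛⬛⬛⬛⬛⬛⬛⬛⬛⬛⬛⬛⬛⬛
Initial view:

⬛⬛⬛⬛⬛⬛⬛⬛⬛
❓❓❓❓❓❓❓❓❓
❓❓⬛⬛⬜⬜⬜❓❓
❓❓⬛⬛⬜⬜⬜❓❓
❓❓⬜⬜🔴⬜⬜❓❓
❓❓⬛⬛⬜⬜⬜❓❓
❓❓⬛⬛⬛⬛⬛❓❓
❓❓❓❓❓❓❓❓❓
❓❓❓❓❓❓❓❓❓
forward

⬛⬛⬛⬛⬛⬛⬛⬛⬛
⬛⬛⬛⬛⬛⬛⬛⬛⬛
❓❓⬛⬛⬛⬛⬛❓❓
❓❓⬛⬛⬜⬜⬜❓❓
❓❓⬛⬛🔴⬜⬜❓❓
❓❓⬜⬜⬜⬜⬜❓❓
❓❓⬛⬛⬜⬜⬜❓❓
❓❓⬛⬛⬛⬛⬛❓❓
❓❓❓❓❓❓❓❓❓

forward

⬛⬛⬛⬛⬛⬛⬛⬛⬛
⬛⬛⬛⬛⬛⬛⬛⬛⬛
⬛⬛⬛⬛⬛⬛⬛⬛⬛
❓❓⬛⬛⬛⬛⬛❓❓
❓❓⬛⬛🔴⬜⬜❓❓
❓❓⬛⬛⬜⬜⬜❓❓
❓❓⬜⬜⬜⬜⬜❓❓
❓❓⬛⬛⬜⬜⬜❓❓
❓❓⬛⬛⬛⬛⬛❓❓

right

⬛⬛⬛⬛⬛⬛⬛⬛⬛
⬛⬛⬛⬛⬛⬛⬛⬛⬛
⬛⬛⬛⬛⬛⬛⬛⬛⬛
❓⬛⬛⬛⬛⬛⬛❓❓
❓⬛⬛⬜🔴⬜⬜❓❓
❓⬛⬛⬜⬜⬜⬜❓❓
❓⬜⬜⬜⬜⬜⬜❓❓
❓⬛⬛⬜⬜⬜❓❓❓
❓⬛⬛⬛⬛⬛❓❓❓

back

⬛⬛⬛⬛⬛⬛⬛⬛⬛
⬛⬛⬛⬛⬛⬛⬛⬛⬛
❓⬛⬛⬛⬛⬛⬛❓❓
❓⬛⬛⬜⬜⬜⬜❓❓
❓⬛⬛⬜🔴⬜⬜❓❓
❓⬜⬜⬜⬜⬜⬜❓❓
❓⬛⬛⬜⬜⬜🚪❓❓
❓⬛⬛⬛⬛⬛❓❓❓
❓❓❓❓❓❓❓❓❓

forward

⬛⬛⬛⬛⬛⬛⬛⬛⬛
⬛⬛⬛⬛⬛⬛⬛⬛⬛
⬛⬛⬛⬛⬛⬛⬛⬛⬛
❓⬛⬛⬛⬛⬛⬛❓❓
❓⬛⬛⬜🔴⬜⬜❓❓
❓⬛⬛⬜⬜⬜⬜❓❓
❓⬜⬜⬜⬜⬜⬜❓❓
❓⬛⬛⬜⬜⬜🚪❓❓
❓⬛⬛⬛⬛⬛❓❓❓

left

⬛⬛⬛⬛⬛⬛⬛⬛⬛
⬛⬛⬛⬛⬛⬛⬛⬛⬛
⬛⬛⬛⬛⬛⬛⬛⬛⬛
❓❓⬛⬛⬛⬛⬛⬛❓
❓❓⬛⬛🔴⬜⬜⬜❓
❓❓⬛⬛⬜⬜⬜⬜❓
❓❓⬜⬜⬜⬜⬜⬜❓
❓❓⬛⬛⬜⬜⬜🚪❓
❓❓⬛⬛⬛⬛⬛❓❓

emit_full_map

⬛⬛⬛⬛⬛⬛
⬛⬛🔴⬜⬜⬜
⬛⬛⬜⬜⬜⬜
⬜⬜⬜⬜⬜⬜
⬛⬛⬜⬜⬜🚪
⬛⬛⬛⬛⬛❓

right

⬛⬛⬛⬛⬛⬛⬛⬛⬛
⬛⬛⬛⬛⬛⬛⬛⬛⬛
⬛⬛⬛⬛⬛⬛⬛⬛⬛
❓⬛⬛⬛⬛⬛⬛❓❓
❓⬛⬛⬜🔴⬜⬜❓❓
❓⬛⬛⬜⬜⬜⬜❓❓
❓⬜⬜⬜⬜⬜⬜❓❓
❓⬛⬛⬜⬜⬜🚪❓❓
❓⬛⬛⬛⬛⬛❓❓❓

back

⬛⬛⬛⬛⬛⬛⬛⬛⬛
⬛⬛⬛⬛⬛⬛⬛⬛⬛
❓⬛⬛⬛⬛⬛⬛❓❓
❓⬛⬛⬜⬜⬜⬜❓❓
❓⬛⬛⬜🔴⬜⬜❓❓
❓⬜⬜⬜⬜⬜⬜❓❓
❓⬛⬛⬜⬜⬜🚪❓❓
❓⬛⬛⬛⬛⬛❓❓❓
❓❓❓❓❓❓❓❓❓

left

⬛⬛⬛⬛⬛⬛⬛⬛⬛
⬛⬛⬛⬛⬛⬛⬛⬛⬛
❓❓⬛⬛⬛⬛⬛⬛❓
❓❓⬛⬛⬜⬜⬜⬜❓
❓❓⬛⬛🔴⬜⬜⬜❓
❓❓⬜⬜⬜⬜⬜⬜❓
❓❓⬛⬛⬜⬜⬜🚪❓
❓❓⬛⬛⬛⬛⬛❓❓
❓❓❓❓❓❓❓❓❓

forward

⬛⬛⬛⬛⬛⬛⬛⬛⬛
⬛⬛⬛⬛⬛⬛⬛⬛⬛
⬛⬛⬛⬛⬛⬛⬛⬛⬛
❓❓⬛⬛⬛⬛⬛⬛❓
❓❓⬛⬛🔴⬜⬜⬜❓
❓❓⬛⬛⬜⬜⬜⬜❓
❓❓⬜⬜⬜⬜⬜⬜❓
❓❓⬛⬛⬜⬜⬜🚪❓
❓❓⬛⬛⬛⬛⬛❓❓

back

⬛⬛⬛⬛⬛⬛⬛⬛⬛
⬛⬛⬛⬛⬛⬛⬛⬛⬛
❓❓⬛⬛⬛⬛⬛⬛❓
❓❓⬛⬛⬜⬜⬜⬜❓
❓❓⬛⬛🔴⬜⬜⬜❓
❓❓⬜⬜⬜⬜⬜⬜❓
❓❓⬛⬛⬜⬜⬜🚪❓
❓❓⬛⬛⬛⬛⬛❓❓
❓❓❓❓❓❓❓❓❓

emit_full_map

⬛⬛⬛⬛⬛⬛
⬛⬛⬜⬜⬜⬜
⬛⬛🔴⬜⬜⬜
⬜⬜⬜⬜⬜⬜
⬛⬛⬜⬜⬜🚪
⬛⬛⬛⬛⬛❓
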